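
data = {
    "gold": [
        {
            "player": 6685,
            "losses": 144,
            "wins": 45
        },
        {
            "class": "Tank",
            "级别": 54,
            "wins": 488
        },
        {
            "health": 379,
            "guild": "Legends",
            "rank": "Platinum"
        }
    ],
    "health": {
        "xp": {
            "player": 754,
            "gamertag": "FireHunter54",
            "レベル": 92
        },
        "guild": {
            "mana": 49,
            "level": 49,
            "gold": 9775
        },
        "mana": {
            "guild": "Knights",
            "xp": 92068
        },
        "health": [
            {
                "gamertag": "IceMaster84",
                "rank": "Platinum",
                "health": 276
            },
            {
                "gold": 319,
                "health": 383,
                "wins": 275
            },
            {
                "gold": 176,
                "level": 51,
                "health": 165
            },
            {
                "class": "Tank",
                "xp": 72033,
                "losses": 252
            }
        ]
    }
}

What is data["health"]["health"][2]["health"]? 165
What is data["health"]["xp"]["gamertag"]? "FireHunter54"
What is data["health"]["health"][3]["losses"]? 252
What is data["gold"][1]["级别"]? 54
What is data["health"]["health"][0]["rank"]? "Platinum"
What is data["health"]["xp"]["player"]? 754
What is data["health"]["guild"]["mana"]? 49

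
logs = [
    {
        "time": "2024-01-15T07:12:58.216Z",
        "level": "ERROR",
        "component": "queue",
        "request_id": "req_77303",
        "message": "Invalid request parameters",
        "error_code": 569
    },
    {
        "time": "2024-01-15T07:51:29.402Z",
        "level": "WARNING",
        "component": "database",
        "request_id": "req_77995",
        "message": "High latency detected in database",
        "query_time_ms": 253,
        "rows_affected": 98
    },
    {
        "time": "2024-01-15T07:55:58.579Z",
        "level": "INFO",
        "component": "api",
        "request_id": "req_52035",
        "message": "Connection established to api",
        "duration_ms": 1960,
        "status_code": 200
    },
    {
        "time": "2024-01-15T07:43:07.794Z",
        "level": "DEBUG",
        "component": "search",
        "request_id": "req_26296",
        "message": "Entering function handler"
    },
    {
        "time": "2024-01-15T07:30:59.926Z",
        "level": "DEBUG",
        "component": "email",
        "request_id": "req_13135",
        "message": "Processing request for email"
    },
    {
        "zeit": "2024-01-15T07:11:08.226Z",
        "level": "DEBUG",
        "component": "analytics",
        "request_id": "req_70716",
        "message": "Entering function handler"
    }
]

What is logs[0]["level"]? "ERROR"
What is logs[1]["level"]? "WARNING"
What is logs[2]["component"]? "api"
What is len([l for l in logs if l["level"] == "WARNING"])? 1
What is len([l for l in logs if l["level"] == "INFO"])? 1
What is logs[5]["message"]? "Entering function handler"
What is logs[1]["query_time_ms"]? 253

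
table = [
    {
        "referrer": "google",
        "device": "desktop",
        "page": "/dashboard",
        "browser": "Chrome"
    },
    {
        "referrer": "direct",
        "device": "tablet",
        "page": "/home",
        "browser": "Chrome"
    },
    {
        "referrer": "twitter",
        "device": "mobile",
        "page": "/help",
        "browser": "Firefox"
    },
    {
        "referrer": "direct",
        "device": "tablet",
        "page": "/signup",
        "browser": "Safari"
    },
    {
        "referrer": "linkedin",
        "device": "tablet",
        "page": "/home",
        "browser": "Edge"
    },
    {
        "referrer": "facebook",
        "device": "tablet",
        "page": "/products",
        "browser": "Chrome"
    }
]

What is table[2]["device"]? "mobile"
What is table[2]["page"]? "/help"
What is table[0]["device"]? "desktop"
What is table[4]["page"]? "/home"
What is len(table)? 6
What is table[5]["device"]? "tablet"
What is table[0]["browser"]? "Chrome"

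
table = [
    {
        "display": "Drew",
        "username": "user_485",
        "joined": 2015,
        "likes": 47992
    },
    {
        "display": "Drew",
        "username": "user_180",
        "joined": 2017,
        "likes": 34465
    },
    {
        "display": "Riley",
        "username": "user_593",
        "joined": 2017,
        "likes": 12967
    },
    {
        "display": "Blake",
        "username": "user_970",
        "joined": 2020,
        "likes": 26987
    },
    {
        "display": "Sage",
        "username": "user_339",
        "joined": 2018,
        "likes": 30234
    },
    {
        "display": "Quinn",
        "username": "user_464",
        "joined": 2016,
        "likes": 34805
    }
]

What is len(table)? 6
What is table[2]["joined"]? 2017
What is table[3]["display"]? "Blake"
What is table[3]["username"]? "user_970"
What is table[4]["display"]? "Sage"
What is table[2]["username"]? "user_593"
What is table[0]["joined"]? 2015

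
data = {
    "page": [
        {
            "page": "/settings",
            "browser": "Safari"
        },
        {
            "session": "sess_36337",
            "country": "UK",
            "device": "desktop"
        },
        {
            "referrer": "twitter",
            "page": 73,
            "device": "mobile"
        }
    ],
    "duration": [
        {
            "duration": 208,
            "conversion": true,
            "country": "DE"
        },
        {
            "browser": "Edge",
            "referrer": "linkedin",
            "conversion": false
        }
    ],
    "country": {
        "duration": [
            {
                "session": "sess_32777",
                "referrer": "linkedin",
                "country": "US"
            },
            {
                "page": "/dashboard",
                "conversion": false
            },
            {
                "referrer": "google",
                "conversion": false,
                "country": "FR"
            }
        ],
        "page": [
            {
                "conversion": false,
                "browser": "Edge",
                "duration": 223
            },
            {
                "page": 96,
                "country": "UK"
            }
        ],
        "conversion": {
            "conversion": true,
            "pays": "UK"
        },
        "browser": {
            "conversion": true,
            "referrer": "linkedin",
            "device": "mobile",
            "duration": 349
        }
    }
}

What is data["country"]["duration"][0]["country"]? "US"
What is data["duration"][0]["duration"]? 208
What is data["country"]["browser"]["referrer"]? "linkedin"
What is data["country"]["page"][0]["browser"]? "Edge"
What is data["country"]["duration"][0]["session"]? "sess_32777"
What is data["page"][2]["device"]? "mobile"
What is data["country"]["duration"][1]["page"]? "/dashboard"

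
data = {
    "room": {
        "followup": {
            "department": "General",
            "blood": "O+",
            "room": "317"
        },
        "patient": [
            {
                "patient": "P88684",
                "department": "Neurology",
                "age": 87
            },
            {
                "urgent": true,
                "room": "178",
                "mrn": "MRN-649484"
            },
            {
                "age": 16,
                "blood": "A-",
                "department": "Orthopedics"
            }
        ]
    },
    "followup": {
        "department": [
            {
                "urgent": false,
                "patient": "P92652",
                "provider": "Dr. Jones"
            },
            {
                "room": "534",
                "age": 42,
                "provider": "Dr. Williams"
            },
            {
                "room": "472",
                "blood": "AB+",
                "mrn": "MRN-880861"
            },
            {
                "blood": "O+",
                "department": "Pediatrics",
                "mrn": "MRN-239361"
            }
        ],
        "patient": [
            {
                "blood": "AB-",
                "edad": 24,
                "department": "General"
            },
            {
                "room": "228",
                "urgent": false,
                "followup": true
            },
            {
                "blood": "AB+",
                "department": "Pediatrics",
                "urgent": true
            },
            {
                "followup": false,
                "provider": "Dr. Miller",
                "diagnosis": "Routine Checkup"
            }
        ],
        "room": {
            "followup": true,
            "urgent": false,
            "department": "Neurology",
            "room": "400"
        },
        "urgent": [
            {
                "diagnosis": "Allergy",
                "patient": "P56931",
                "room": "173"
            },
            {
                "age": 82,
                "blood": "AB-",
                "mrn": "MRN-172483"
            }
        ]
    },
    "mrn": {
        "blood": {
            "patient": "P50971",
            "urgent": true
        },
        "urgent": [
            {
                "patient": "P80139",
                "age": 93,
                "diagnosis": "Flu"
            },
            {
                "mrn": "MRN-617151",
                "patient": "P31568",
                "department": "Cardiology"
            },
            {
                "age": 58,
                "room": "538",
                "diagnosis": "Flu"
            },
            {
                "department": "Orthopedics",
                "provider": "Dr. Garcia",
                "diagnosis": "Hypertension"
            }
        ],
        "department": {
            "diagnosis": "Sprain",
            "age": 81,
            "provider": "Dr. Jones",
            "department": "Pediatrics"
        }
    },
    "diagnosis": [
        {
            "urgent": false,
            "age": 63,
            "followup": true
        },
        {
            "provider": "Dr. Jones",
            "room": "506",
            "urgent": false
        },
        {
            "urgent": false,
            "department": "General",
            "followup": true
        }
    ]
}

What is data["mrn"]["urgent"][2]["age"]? 58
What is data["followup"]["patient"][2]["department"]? "Pediatrics"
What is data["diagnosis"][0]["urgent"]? False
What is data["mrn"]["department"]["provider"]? "Dr. Jones"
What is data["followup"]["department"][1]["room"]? "534"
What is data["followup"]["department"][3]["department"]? "Pediatrics"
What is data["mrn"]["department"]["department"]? "Pediatrics"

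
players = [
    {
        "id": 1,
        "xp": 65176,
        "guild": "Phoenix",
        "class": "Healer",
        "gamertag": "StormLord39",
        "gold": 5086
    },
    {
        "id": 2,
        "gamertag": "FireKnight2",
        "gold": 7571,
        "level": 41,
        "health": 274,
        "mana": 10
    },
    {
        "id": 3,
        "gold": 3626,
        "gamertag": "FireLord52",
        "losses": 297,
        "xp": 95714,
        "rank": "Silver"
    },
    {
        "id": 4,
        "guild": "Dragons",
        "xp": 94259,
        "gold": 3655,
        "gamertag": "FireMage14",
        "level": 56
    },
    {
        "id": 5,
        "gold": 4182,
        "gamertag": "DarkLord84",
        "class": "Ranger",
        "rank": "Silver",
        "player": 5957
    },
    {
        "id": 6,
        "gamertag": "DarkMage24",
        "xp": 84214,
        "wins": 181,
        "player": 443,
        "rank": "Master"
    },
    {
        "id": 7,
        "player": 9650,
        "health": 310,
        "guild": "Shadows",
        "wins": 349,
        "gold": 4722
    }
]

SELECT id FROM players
[1, 2, 3, 4, 5, 6, 7]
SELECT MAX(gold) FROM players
7571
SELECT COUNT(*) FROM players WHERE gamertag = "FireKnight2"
1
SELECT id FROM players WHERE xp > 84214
[3, 4]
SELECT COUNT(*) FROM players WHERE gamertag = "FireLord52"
1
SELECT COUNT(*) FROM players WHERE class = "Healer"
1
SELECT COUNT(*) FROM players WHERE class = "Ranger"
1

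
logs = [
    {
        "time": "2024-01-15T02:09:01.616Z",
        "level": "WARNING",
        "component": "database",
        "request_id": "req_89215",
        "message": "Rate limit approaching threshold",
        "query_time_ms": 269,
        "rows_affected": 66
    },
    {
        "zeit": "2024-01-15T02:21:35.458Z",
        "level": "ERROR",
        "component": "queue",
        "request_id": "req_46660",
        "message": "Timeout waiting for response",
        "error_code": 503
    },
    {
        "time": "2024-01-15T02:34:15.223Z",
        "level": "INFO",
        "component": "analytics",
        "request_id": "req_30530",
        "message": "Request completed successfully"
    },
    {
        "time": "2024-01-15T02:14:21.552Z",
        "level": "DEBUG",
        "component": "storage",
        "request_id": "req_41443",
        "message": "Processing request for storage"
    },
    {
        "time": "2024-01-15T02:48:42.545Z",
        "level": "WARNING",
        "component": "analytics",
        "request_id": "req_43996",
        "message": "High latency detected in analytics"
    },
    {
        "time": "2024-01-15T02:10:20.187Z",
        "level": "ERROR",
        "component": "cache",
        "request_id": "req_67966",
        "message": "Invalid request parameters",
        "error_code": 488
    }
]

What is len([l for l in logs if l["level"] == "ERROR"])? 2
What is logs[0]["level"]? "WARNING"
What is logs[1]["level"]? "ERROR"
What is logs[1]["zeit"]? "2024-01-15T02:21:35.458Z"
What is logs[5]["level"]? "ERROR"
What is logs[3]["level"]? "DEBUG"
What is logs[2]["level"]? "INFO"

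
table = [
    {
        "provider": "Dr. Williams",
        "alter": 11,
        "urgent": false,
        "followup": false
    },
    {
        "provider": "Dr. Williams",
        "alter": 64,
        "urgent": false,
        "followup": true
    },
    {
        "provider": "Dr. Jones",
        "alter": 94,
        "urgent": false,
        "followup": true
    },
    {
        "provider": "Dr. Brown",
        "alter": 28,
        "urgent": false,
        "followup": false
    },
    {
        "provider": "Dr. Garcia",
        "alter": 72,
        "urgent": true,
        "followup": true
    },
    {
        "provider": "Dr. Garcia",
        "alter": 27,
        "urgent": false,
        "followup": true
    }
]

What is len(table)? 6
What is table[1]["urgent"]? False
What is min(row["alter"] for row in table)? 11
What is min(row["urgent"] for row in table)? False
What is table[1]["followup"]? True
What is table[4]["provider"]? "Dr. Garcia"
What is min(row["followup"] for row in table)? False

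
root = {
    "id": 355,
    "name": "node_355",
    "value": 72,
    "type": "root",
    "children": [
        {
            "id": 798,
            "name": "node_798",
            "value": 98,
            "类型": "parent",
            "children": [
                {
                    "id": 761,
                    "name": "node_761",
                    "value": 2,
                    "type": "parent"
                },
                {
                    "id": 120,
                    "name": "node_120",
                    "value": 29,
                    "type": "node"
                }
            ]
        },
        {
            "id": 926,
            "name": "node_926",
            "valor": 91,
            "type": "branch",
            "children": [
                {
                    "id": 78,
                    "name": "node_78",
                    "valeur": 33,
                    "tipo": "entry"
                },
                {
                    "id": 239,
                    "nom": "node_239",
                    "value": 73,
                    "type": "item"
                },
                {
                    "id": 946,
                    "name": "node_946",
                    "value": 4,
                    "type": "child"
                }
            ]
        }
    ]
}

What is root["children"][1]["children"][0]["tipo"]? "entry"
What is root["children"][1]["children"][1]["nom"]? "node_239"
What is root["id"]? 355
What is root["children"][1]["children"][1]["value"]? 73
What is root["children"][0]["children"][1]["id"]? 120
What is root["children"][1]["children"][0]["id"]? 78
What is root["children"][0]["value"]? 98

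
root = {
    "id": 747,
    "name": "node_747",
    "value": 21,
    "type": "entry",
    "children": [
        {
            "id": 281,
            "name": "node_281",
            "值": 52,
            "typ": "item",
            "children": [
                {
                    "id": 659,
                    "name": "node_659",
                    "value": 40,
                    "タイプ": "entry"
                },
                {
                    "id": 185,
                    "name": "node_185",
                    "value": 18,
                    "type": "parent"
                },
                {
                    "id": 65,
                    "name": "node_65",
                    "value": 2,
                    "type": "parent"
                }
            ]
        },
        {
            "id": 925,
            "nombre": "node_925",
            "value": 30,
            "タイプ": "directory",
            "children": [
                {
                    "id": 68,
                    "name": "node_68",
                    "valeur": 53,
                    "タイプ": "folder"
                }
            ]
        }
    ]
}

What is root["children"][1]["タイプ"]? "directory"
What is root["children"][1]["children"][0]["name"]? "node_68"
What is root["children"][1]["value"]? 30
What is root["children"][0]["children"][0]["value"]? 40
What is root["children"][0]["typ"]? "item"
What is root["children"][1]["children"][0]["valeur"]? 53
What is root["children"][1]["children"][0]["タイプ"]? "folder"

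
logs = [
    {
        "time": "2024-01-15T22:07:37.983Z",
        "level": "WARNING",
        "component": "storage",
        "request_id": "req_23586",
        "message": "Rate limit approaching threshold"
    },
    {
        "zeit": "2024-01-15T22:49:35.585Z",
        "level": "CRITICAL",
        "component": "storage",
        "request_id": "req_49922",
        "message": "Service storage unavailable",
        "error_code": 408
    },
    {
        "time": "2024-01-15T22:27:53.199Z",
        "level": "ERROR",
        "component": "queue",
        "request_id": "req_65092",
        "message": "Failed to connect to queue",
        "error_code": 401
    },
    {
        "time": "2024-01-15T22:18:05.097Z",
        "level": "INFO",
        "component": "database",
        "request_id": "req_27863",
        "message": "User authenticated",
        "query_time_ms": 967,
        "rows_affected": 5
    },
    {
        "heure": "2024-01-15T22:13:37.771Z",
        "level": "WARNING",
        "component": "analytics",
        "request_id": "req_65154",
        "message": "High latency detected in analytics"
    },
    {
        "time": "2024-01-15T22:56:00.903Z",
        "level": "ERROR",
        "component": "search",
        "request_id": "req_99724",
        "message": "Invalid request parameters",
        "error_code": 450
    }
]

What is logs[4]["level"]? "WARNING"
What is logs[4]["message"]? "High latency detected in analytics"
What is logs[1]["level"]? "CRITICAL"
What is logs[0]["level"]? "WARNING"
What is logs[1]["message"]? "Service storage unavailable"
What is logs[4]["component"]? "analytics"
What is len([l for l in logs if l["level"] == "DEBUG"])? 0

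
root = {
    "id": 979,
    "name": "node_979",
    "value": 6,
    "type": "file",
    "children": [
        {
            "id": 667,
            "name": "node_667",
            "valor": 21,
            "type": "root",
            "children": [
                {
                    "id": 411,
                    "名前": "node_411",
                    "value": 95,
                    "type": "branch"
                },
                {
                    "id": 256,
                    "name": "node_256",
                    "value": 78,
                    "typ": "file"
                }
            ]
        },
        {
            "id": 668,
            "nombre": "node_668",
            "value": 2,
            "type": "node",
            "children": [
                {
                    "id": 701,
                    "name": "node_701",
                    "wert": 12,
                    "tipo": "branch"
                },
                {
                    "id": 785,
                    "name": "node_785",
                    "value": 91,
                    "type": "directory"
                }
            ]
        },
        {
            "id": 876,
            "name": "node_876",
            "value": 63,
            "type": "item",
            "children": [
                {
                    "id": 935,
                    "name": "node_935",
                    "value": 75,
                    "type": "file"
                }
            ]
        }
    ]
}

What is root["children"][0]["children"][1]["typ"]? "file"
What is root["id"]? 979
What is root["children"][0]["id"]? 667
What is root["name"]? "node_979"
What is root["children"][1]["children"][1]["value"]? 91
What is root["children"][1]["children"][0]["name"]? "node_701"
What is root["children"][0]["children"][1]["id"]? 256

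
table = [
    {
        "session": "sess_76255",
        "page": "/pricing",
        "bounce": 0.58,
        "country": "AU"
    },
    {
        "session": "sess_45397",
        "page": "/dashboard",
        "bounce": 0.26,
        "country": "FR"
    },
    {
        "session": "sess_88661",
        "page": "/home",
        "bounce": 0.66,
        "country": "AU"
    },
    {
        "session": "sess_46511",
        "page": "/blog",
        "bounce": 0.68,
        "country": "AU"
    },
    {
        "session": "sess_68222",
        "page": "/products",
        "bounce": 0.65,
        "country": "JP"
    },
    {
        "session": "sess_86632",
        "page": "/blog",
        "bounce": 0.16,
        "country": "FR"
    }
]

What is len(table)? 6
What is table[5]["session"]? "sess_86632"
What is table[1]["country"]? "FR"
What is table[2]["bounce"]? 0.66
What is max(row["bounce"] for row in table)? 0.68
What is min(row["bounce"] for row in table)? 0.16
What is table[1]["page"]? "/dashboard"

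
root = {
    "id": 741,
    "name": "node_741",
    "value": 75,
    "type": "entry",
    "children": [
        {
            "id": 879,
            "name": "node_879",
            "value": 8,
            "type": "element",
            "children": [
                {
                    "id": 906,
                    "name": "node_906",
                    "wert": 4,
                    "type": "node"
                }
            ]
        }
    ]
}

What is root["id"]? 741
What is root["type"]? "entry"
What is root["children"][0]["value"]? 8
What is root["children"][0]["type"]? "element"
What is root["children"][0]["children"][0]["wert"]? 4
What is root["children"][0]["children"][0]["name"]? "node_906"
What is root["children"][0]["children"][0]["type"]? "node"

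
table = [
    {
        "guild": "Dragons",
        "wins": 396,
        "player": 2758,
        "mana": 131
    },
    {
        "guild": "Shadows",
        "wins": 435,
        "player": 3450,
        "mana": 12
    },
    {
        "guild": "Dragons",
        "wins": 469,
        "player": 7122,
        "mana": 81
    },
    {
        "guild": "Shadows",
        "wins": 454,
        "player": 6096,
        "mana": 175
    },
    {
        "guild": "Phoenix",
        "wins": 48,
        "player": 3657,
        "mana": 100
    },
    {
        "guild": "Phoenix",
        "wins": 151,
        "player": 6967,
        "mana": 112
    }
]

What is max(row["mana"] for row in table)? 175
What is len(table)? 6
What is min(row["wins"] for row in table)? 48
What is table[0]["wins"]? 396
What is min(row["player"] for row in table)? 2758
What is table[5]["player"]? 6967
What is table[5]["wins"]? 151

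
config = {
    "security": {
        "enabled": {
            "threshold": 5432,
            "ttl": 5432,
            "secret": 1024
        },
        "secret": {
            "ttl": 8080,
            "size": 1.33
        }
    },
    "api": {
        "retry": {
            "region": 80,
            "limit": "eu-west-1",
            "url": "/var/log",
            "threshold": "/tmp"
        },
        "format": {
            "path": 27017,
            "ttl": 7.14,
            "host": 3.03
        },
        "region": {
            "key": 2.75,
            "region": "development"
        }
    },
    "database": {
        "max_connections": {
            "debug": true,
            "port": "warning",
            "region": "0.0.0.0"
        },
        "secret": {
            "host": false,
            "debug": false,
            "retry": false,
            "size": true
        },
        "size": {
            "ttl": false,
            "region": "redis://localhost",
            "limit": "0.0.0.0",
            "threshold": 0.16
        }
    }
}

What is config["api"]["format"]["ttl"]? 7.14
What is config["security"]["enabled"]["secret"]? 1024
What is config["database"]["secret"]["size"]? True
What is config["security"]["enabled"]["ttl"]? 5432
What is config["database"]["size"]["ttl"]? False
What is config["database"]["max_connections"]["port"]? "warning"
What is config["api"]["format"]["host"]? 3.03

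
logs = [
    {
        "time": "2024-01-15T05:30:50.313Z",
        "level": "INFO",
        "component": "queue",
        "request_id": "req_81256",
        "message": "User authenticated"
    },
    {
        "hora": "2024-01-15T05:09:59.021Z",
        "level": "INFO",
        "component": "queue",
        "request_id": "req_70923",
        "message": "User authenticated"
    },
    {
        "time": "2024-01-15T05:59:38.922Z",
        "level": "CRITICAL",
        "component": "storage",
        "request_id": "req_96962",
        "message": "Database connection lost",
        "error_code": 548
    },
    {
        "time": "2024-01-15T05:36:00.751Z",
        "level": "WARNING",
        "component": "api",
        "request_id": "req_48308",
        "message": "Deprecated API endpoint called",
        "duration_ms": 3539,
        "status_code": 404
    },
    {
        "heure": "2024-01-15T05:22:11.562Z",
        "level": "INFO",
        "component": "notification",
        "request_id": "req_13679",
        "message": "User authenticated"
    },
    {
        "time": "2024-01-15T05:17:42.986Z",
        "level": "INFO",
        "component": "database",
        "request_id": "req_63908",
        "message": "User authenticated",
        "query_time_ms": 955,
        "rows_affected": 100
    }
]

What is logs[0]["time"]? "2024-01-15T05:30:50.313Z"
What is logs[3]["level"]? "WARNING"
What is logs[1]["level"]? "INFO"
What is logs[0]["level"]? "INFO"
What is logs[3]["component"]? "api"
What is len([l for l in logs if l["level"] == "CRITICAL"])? 1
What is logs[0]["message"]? "User authenticated"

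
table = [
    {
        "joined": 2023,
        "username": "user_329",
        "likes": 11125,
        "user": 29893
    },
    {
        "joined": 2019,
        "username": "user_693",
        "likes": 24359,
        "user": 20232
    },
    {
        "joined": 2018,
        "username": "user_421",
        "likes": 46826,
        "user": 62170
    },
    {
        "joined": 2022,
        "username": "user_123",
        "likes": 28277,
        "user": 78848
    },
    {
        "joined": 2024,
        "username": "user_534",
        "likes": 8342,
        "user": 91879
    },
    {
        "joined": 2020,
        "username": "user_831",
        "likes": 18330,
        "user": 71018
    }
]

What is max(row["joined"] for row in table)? 2024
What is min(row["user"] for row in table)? 20232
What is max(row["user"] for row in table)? 91879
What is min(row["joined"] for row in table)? 2018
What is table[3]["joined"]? 2022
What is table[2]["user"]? 62170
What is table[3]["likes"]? 28277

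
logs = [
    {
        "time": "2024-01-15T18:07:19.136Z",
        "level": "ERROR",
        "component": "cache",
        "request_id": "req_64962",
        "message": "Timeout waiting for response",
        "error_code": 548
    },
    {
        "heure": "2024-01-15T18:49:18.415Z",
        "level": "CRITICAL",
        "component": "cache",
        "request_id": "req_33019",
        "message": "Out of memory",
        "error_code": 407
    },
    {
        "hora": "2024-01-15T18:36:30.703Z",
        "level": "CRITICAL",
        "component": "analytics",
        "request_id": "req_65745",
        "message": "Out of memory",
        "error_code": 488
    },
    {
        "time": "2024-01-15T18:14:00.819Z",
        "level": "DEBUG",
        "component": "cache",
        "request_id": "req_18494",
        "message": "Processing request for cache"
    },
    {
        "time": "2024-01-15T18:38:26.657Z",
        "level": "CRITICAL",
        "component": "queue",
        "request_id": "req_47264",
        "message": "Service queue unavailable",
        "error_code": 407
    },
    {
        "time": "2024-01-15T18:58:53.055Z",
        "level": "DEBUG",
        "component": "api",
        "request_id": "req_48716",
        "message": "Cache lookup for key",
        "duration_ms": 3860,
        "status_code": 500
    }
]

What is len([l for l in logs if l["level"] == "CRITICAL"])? 3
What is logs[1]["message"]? "Out of memory"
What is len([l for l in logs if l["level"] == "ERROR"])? 1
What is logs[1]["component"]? "cache"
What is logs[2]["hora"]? "2024-01-15T18:36:30.703Z"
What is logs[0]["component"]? "cache"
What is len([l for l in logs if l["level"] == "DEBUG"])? 2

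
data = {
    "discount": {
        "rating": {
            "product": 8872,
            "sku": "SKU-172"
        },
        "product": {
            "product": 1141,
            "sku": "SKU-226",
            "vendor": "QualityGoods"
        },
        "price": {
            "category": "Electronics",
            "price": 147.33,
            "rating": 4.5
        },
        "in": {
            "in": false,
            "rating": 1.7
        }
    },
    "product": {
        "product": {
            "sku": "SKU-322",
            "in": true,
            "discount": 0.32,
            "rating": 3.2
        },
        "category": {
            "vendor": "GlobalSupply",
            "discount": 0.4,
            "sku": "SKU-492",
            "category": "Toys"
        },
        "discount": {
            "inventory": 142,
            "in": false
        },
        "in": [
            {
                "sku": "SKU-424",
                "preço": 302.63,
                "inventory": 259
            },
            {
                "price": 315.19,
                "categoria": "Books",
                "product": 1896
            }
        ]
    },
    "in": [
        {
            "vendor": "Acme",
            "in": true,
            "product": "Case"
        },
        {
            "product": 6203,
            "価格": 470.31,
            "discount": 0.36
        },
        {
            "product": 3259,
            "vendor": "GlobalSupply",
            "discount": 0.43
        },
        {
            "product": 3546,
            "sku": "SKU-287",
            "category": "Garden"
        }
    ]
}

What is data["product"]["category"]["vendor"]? "GlobalSupply"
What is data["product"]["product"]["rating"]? 3.2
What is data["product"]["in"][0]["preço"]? 302.63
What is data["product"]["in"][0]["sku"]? "SKU-424"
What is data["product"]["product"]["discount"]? 0.32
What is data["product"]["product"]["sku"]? "SKU-322"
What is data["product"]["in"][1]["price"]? 315.19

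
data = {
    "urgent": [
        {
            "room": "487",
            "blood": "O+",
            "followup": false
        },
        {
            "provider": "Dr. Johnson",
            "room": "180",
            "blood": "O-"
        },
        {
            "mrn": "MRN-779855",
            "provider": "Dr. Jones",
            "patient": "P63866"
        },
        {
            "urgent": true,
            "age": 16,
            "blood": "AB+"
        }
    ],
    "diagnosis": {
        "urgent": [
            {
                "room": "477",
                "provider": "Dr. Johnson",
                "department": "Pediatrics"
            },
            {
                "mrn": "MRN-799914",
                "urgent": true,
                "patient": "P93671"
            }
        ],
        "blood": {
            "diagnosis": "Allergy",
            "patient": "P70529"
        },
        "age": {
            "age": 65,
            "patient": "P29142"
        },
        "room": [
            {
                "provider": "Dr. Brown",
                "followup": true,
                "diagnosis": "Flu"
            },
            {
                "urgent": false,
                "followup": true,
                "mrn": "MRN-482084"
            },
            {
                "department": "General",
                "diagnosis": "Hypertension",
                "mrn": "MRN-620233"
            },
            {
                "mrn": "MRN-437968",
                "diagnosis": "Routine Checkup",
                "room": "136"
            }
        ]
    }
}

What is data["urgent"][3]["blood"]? "AB+"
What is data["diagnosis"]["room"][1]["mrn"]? "MRN-482084"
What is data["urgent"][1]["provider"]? "Dr. Johnson"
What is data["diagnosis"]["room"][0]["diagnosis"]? "Flu"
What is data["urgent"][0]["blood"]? "O+"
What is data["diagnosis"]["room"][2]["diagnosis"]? "Hypertension"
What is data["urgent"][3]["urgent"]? True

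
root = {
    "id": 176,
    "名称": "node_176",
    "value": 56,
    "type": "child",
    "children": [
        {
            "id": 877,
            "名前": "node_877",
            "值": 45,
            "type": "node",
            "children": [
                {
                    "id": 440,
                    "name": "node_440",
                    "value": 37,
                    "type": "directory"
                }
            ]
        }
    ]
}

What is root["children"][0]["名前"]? "node_877"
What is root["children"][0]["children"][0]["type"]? "directory"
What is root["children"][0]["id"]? 877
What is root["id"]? 176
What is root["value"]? 56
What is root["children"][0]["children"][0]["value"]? 37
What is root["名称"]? "node_176"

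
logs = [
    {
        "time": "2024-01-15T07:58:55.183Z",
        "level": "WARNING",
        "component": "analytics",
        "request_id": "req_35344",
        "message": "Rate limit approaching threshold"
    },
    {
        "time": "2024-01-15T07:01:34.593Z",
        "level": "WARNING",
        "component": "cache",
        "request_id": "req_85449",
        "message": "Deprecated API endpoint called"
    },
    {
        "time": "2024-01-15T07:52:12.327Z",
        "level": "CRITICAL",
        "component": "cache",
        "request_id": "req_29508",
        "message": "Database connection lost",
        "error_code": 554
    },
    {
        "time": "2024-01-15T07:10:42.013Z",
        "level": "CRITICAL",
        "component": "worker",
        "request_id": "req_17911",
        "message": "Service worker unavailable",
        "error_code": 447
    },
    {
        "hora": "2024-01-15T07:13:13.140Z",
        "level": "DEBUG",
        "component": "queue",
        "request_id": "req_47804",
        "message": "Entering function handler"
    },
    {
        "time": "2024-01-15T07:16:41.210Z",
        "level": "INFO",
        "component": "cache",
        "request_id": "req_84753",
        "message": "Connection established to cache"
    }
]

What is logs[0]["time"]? "2024-01-15T07:58:55.183Z"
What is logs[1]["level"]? "WARNING"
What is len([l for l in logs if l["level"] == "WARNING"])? 2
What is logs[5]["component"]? "cache"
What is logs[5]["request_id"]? "req_84753"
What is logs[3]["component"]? "worker"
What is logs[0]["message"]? "Rate limit approaching threshold"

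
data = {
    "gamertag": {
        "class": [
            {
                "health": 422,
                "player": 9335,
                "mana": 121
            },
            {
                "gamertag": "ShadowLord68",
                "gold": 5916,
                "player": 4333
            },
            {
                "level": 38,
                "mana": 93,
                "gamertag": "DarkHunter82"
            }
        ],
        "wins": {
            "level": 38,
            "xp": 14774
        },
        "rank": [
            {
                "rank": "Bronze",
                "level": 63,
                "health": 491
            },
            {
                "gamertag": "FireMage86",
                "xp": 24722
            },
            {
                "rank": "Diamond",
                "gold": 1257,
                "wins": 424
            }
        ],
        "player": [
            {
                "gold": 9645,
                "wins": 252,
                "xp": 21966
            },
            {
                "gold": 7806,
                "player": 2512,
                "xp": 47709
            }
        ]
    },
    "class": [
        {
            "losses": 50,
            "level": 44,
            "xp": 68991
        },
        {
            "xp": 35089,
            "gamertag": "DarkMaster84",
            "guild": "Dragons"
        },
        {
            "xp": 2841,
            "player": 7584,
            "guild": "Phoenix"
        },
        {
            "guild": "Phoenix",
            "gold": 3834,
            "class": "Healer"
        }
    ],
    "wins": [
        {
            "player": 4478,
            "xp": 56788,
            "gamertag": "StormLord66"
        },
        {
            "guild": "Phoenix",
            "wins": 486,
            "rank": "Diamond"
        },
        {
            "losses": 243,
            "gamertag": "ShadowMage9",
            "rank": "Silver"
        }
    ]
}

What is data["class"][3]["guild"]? "Phoenix"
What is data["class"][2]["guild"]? "Phoenix"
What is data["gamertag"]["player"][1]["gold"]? 7806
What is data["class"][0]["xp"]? 68991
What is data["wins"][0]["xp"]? 56788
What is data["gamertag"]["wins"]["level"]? 38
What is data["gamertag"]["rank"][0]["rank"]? "Bronze"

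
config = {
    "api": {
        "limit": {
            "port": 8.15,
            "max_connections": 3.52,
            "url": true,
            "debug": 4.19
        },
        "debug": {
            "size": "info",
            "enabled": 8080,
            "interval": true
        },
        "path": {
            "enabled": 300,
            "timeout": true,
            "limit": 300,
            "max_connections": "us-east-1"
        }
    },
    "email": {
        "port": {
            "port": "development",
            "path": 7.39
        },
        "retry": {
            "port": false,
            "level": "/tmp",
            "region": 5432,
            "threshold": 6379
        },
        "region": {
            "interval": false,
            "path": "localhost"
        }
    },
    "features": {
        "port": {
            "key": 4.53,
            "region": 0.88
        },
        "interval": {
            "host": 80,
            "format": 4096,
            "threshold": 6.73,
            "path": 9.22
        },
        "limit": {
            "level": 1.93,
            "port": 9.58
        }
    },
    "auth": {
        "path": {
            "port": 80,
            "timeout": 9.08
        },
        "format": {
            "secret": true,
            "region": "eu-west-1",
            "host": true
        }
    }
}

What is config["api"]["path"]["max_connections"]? "us-east-1"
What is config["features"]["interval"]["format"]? 4096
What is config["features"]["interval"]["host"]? 80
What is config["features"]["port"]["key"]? 4.53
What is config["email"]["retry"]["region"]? 5432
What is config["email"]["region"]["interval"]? False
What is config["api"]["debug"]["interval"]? True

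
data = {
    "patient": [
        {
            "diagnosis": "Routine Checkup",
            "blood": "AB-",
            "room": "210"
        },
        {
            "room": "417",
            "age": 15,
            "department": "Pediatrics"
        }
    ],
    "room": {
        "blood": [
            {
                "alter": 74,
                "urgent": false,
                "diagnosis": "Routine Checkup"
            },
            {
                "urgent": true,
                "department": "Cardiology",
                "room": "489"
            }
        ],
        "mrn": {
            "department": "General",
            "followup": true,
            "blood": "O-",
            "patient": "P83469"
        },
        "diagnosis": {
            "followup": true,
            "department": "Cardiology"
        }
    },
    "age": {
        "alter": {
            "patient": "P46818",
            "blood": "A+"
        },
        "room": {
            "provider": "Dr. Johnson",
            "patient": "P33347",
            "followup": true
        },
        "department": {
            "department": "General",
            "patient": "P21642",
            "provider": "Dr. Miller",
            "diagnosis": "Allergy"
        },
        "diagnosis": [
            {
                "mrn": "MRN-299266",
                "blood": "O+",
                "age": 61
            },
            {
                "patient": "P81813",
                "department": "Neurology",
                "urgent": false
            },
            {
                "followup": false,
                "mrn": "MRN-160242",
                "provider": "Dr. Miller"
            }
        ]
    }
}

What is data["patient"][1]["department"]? "Pediatrics"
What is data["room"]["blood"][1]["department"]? "Cardiology"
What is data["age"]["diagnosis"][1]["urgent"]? False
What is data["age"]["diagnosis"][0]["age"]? 61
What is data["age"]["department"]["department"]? "General"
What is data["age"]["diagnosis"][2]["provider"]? "Dr. Miller"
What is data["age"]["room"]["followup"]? True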